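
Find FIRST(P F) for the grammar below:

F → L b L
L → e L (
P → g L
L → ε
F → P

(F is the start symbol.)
{ 'g' }

FIRST sets of the non-terminals involved (from the grammar, by fixed-point iteration):
  FIRST(P) = { 'g' }

To compute FIRST(P F), process the symbols left to right:
Symbol P is a non-terminal. Add FIRST(P) \ {ε} = { 'g' }
P is not nullable (ε ∉ FIRST(P)), so stop here.
FIRST(P F) = { 'g' }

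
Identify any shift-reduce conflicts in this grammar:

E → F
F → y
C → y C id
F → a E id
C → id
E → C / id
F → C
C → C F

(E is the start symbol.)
Yes — I1: [F → C .] vs [C → . id]; I6: [F → y .] vs [C → . id]; I9: [F → C .] vs [C → . id]

A shift-reduce conflict occurs when an LR(0) state has both:
  - a complete (reduce) item [A → α .] (dot at the end), and
  - a shift item [B → β . c γ] (dot before a terminal).

Augment with E' → E and build the canonical LR(0) collection (I0 = CLOSURE({[E' → . E]}), then GOTO on every symbol after a dot until no new states appear). It has 16 states:
  I0: { [C → . C F], [C → . id], [C → . y C id], [E → . C / id], [E → . F], [E' → . E], [F → . C], [F → . a E id], [F → . y] }  — shift
  I1: { [C → . C F], [C → . id], [C → . y C id], [C → C . F], [E → C . / id], [F → . C], [F → . a E id], [F → . y], [F → C .] }  — shift, reduce
  I2: { [E' → E .] }  — accept
  I3: { [E → F .] }  — reduce
  I4: { [C → . C F], [C → . id], [C → . y C id], [E → . C / id], [E → . F], [F → . C], [F → . a E id], [F → . y], [F → a . E id] }  — shift
  I5: { [C → id .] }  — reduce
  I6: { [C → . C F], [C → . id], [C → . y C id], [C → y . C id], [F → y .] }  — shift, reduce
  I7: { [C → . C F], [C → . id], [C → . y C id], [C → C . F], [C → y C . id], [F → . C], [F → . a E id], [F → . y] }  — shift
  I8: { [C → . C F], [C → . id], [C → . y C id], [C → y . C id] }  — shift
  I9: { [C → . C F], [C → . id], [C → . y C id], [C → C . F], [F → . C], [F → . a E id], [F → . y], [F → C .] }  — shift, reduce
  I10: { [C → C F .] }  — reduce
  I11: { [C → id .], [C → y C id .] }  — 2 reduces
  I12: { [F → a E . id] }  — shift
  I13: { [F → a E id .] }  — reduce
  I14: { [E → C / . id] }  — shift
  I15: { [E → C / id .] }  — reduce

I1 contains reduce item [F → C .] and shift items [C → . id], [C → . y C id], [E → C . / id], [F → . a E id], [F → . y] — shift-reduce conflict.
I6 contains reduce item [F → y .] and shift items [C → . id], [C → . y C id] — shift-reduce conflict.
I9 contains reduce item [F → C .] and shift items [C → . id], [C → . y C id], [F → . a E id], [F → . y] — shift-reduce conflict.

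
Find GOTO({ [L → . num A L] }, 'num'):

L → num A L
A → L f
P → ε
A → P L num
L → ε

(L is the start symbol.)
{ [A → . L f], [A → . P L num], [L → . num A L], [L → .], [L → num . A L], [P → .] }

GOTO(I, 'num') = CLOSURE({ [A → αX.β] : [A → α.Xβ] ∈ I, X = 'num' })

Items with dot before 'num', with the dot advanced:
  [L → . num A L] → [L → num . A L]
Closure of the advanced items:
  [L → num . A L] has the dot before A: add [A → . L f], [A → . P L num]
  [A → . L f] has the dot before L: add [L → . num A L], [L → .]
  [A → . P L num] has the dot before P: add [P → .]

GOTO = { [A → . L f], [A → . P L num], [L → . num A L], [L → .], [L → num . A L], [P → .] }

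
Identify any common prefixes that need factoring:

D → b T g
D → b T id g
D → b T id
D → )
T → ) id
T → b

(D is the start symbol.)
Yes, D has productions with common prefix 'b T'

Left-factoring is needed when two productions for the same non-terminal
share a common prefix on the right-hand side.

Productions for D:
  D → b T g
  D → b T id g
  D → b T id
  D → )
Productions for T:
  T → ) id
  T → b

Found common prefix 'b T' in productions for D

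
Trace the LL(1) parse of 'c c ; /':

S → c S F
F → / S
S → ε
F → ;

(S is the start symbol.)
LL(1) parsing maintains a stack (initially the start symbol over $) and the input. At each step: if the stack top is a terminal, match it against the current input token; if it is a non-terminal N, replace it with the RHS of M[N, lookahead] (the unique production whose predict set contains the lookahead).

Stack is shown with the top on the left.

Stack      Input      Action
----------------------------
S $        c c ; / $  output S → c S F
c S F $    c c ; / $  match 'c'
S F $      c ; / $    output S → c S F
c S F F $  c ; / $    match 'c'
S F F $    ; / $      output S → ε
F F $      ; / $      output F → ;
; F $      ; / $      match ';'
F $        / $        output F → / S
/ S $      / $        match '/'
S $        $          output S → ε
$          $          accept

The string is accepted.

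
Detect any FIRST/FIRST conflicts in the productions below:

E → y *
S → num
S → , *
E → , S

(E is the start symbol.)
A FIRST/FIRST conflict occurs when two productions N → α and N → β for the same non-terminal have FIRST(α) ∩ FIRST(β) ≠ ∅ (with ε ∈ FIRST of a nullable right-hand side, so two nullable alternatives also conflict).

Productions for E:
  E → y *: FIRST = { 'y' }
  E → , S: FIRST = { ',' }
Productions for S:
  S → num: FIRST = { 'num' }
  S → , *: FIRST = { ',' }

All alternatives of each non-terminal have pairwise disjoint FIRST sets.

Answer: No FIRST/FIRST conflicts.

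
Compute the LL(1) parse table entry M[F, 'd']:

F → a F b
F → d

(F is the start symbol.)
F → d

To find M[F, 'd'], we find productions for F where 'd' is in the predict set (PREDICT(N → α) = (FIRST(α) \ {ε}) ∪ (FOLLOW(N) if α ⇒* ε)).

F → a F b: PREDICT = { 'a' }
F → d: PREDICT = { 'd' }
  'd' is in predict set, so this production goes in M[F, 'd']

M[F, 'd'] = F → d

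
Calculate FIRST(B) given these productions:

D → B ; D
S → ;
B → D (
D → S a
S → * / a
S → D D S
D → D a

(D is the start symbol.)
FIRST sets of the other non-terminals involved (by the same procedure, iterated to a fixed point):
  FIRST(D) = { '*', ';' }

From B → D (:
  - D is a non-terminal: add FIRST(D) \ {ε} = { '*', ';' }
    D is not nullable, so stop

Collecting: FIRST(B) = { '*', ';' }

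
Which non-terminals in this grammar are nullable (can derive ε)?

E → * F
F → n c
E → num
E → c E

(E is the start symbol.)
None

There are no ε-productions, so no non-terminal can derive ε.
No non-terminals are nullable.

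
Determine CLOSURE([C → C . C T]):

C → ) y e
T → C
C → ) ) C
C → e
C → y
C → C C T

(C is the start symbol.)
{ [C → . ) ) C], [C → . ) y e], [C → . C C T], [C → . e], [C → . y], [C → C . C T] }

To compute CLOSURE, for each item [A → α.Bβ] where B is a non-terminal, add [B → .γ] for all productions B → γ; repeat for the newly added items until nothing changes.

Start with: [C → C . C T]
  [C → C . C T] has the dot before C: add [C → . ) y e], [C → . ) ) C], [C → . e], [C → . y], [C → . C C T]
No further items can be added.

CLOSURE = { [C → . ) ) C], [C → . ) y e], [C → . C C T], [C → . e], [C → . y], [C → C . C T] }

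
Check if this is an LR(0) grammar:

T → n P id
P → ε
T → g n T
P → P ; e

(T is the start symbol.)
A grammar is LR(0) if no state in the canonical LR(0) collection has:
  - both a shift item (dot before a terminal) and a complete item (shift-reduce conflict), or
  - two or more complete items (reduce-reduce conflict; the accept item [T' → T .] counts as a complete item here).

Augment with T' → T and build the canonical LR(0) collection (I0 = CLOSURE({[T' → . T]}), then GOTO on every symbol after a dot until no new states appear). It has 10 states:
  I0: { [T → . g n T], [T → . n P id], [T' → . T] }  — shift
  I1: { [T' → T .] }  — accept
  I2: { [T → g . n T] }  — shift
  I3: { [P → . P ; e], [P → .], [T → n . P id] }  — reduce
  I4: { [P → P . ; e], [T → n P . id] }  — shift
  I5: { [P → P ; . e] }  — shift
  I6: { [T → n P id .] }  — reduce
  I7: { [P → P ; e .] }  — reduce
  I8: { [T → . g n T], [T → . n P id], [T → g n . T] }  — shift
  I9: { [T → g n T .] }  — reduce

Every state is either a pure shift/goto state or contains exactly one complete item and nothing to shift — no conflicts. The grammar is LR(0).

Answer: Yes, the grammar is LR(0)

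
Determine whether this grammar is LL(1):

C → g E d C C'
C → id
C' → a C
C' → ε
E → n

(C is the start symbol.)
No. Predict set conflict for C': { 'a' }

A grammar is LL(1) if for each non-terminal N with multiple productions, the predict sets of those productions are pairwise disjoint, where PREDICT(N → α) = (FIRST(α) \ {ε}) ∪ (FOLLOW(N) if α ⇒* ε).

Relevant sets:
  FOLLOW(C') = { $, 'a' }

For C:
  PREDICT(C → g E d C C') = { 'g' }
  PREDICT(C → id) = { 'id' }
For C':
  PREDICT(C' → a C) = { 'a' }
  PREDICT(C' → ε) = { $, 'a' }
E has a single production, so nothing to check there.

Conflict found: Predict set conflict for C': { 'a' }
The grammar is NOT LL(1).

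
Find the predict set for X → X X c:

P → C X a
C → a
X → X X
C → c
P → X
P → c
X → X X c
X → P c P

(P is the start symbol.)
{ 'a', 'c' }

PREDICT(X → X X c) = (FIRST(RHS) \ {ε}) ∪ (FOLLOW(X) if ε ∈ FIRST(RHS), i.e. RHS ⇒* ε)
FIRST(X) = { 'a', 'c' }
FIRST(X X c) = { 'a', 'c' }
ε ∉ FIRST(X X c), so FOLLOW(X) is not added.
PREDICT(X → X X c) = { 'a', 'c' }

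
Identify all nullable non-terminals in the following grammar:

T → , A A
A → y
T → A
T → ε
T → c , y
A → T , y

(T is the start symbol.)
A non-terminal is nullable if it can derive ε (the empty string): either it has an ε-production, or it has a production whose right-hand side consists entirely of nullable non-terminals.

ε-productions: T → ε
So T is immediately nullable.
No further non-terminal can be added: every production for the remaining non-terminals contains a terminal or a non-nullable non-terminal.
Nullable = { 'T' }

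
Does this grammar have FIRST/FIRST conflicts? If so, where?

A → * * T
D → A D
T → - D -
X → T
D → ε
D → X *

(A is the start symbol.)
A FIRST/FIRST conflict occurs when two productions N → α and N → β for the same non-terminal have FIRST(α) ∩ FIRST(β) ≠ ∅ (with ε ∈ FIRST of a nullable right-hand side, so two nullable alternatives also conflict).

FIRST sets of the non-terminals at (or reachable through a nullable prefix from) the front of some alternative:
  FIRST(A) = { '*' }
  FIRST(X) = { '-' }

Productions for D:
  D → A D: FIRST = { '*' }
  D → ε: FIRST = { ε }
  D → X *: FIRST = { '-' }
A, T, X have only one production, so no FIRST/FIRST conflict is possible there.

All alternatives of each non-terminal have pairwise disjoint FIRST sets.

Answer: No FIRST/FIRST conflicts.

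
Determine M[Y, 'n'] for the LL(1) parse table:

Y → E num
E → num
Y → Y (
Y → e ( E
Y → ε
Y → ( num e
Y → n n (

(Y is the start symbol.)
Y → Y (, Y → n n (

To find M[Y, 'n'], we find productions for Y where 'n' is in the predict set (PREDICT(N → α) = (FIRST(α) \ {ε}) ∪ (FOLLOW(N) if α ⇒* ε)).

Relevant sets:
  FIRST(E) = { 'num' }
  FIRST(Y) = { '(', 'e', 'n', 'num', ε }
  FOLLOW(Y) = { $, '(' }

Y → E num: PREDICT = { 'num' }
Y → Y (: PREDICT = { '(', 'e', 'n', 'num' }
  'n' is in predict set, so this production goes in M[Y, 'n']
Y → e ( E: PREDICT = { 'e' }
Y → ε: PREDICT = { $, '(' }
Y → ( num e: PREDICT = { '(' }
Y → n n (: PREDICT = { 'n' }
  'n' is in predict set, so this production goes in M[Y, 'n']

M[Y, 'n'] = Y → Y (, Y → n n (  (a multiply-defined cell — the grammar is not LL(1))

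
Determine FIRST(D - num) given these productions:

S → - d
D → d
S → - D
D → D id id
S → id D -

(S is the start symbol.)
{ 'd' }

FIRST sets of the non-terminals involved (from the grammar, by fixed-point iteration):
  FIRST(D) = { 'd' }

To compute FIRST(D - num), process the symbols left to right:
Symbol D is a non-terminal. Add FIRST(D) \ {ε} = { 'd' }
D is not nullable (ε ∉ FIRST(D)), so stop here.
FIRST(D - num) = { 'd' }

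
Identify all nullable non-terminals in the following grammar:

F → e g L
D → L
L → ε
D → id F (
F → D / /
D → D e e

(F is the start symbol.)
ε-productions: L → ε
So L is immediately nullable.
D → L: every symbol on the right is nullable, so D is nullable too.
No further non-terminal can be added: every production for the remaining non-terminals contains a terminal or a non-nullable non-terminal.
Nullable = { 'D', 'L' }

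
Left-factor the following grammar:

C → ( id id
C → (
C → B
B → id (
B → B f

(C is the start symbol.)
Left-factoring transforms A → αβ₁ | αβ₂ into A → αA' and A' → β₁ | β₂
(α is the longest common prefix among the alternatives). Repeat until
no nonterminal has two alternatives with a common prefix.

Round 1: C has alternatives sharing prefix '('. Introduce C': C → ( C'
  Add: C' → id id
  Add: C' → ε

No remaining common prefixes — done.

Resulting grammar:
C → ( C'
C' → id id
C' → ε
C → B
B → id (
B → B f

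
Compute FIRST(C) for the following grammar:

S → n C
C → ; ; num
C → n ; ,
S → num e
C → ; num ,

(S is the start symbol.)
{ ';', 'n' }

To compute FIRST(C), examine every production with C on the left-hand side, reading each right-hand side left to right until a non-nullable symbol is reached.

From C → ; ; num:
  - ';' is a terminal: add ';' and stop
From C → n ; ,:
  - n is a terminal: add 'n' and stop
From C → ; num ,:
  - ';' is a terminal: add ';' and stop

Collecting: FIRST(C) = { ';', 'n' }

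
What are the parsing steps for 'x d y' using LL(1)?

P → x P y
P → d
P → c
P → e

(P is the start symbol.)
Stack is shown with the top on the left.

Stack    Input    Action
------------------------
P $      x d y $  output P → x P y
x P y $  x d y $  match 'x'
P y $    d y $    output P → d
d y $    d y $    match 'd'
y $      y $      match 'y'
$        $        accept

The string is accepted.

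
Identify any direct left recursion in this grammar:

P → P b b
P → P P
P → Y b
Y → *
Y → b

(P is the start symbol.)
Yes, P is left-recursive

P → P b b: LEFT RECURSIVE (starts with P)
P → P P: LEFT RECURSIVE (starts with P)
P → Y b: starts with Y
Y → *: starts with '*'
Y → b: starts with b

The grammar has direct left recursion on: P.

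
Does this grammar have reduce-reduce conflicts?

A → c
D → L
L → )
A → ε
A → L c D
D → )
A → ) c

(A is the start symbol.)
Augment with A' → A and build the canonical LR(0) collection (I0 = CLOSURE({[A' → . A]}), then GOTO on every symbol after a dot until no new states appear). It has 10 states:
  I0: { [A → . ) c], [A → . L c D], [A → . c], [A → .], [A' → . A], [L → . )] }  — shift, reduce
  I1: { [A → ) . c], [L → ) .] }  — shift, reduce
  I2: { [A' → A .] }  — accept
  I3: { [A → L . c D] }  — shift
  I4: { [A → c .] }  — reduce
  I5: { [A → L c . D], [D → . )], [D → . L], [L → . )] }  — shift
  I6: { [D → ) .], [L → ) .] }  — 2 reduces
  I7: { [A → L c D .] }  — reduce
  I8: { [D → L .] }  — reduce
  I9: { [A → ) c .] }  — reduce

I6 contains complete items [D → ) .], [L → ) .] — reduce-reduce conflict.

Answer: Yes — I6: [D → ) .] vs [L → ) .]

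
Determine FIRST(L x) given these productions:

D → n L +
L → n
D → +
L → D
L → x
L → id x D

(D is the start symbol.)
{ '+', 'id', 'n', 'x' }

FIRST sets of the non-terminals involved (from the grammar, by fixed-point iteration):
  FIRST(L) = { '+', 'id', 'n', 'x' }

To compute FIRST(L x), process the symbols left to right:
Symbol L is a non-terminal. Add FIRST(L) \ {ε} = { '+', 'id', 'n', 'x' }
L is not nullable (ε ∉ FIRST(L)), so stop here.
FIRST(L x) = { '+', 'id', 'n', 'x' }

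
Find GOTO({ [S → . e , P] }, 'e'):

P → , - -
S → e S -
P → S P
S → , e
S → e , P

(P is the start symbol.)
GOTO(I, 'e') = CLOSURE({ [A → αX.β] : [A → α.Xβ] ∈ I, X = 'e' })

Items with dot before 'e', with the dot advanced:
  [S → . e , P] → [S → e . , P]
Closure adds nothing (no advanced item has the dot before a non-terminal).

GOTO = { [S → e . , P] }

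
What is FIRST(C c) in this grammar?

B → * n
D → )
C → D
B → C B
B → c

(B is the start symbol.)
FIRST sets of the non-terminals involved (from the grammar, by fixed-point iteration):
  FIRST(C) = { ')' }

To compute FIRST(C c), process the symbols left to right:
Symbol C is a non-terminal. Add FIRST(C) \ {ε} = { ')' }
C is not nullable (ε ∉ FIRST(C)), so stop here.
FIRST(C c) = { ')' }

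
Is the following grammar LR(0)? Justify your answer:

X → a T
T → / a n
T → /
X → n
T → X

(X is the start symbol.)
No. Shift-reduce conflict between [T → / .] and [T → / . a n]

A grammar is LR(0) if no state in the canonical LR(0) collection has:
  - both a shift item (dot before a terminal) and a complete item (shift-reduce conflict), or
  - two or more complete items (reduce-reduce conflict; the accept item [X' → X .] counts as a complete item here).

Augment with X' → X and build the canonical LR(0) collection (I0 = CLOSURE({[X' → . X]}), then GOTO on every symbol after a dot until no new states appear). It has 9 states:
  I0: { [X → . a T], [X → . n], [X' → . X] }  — shift
  I1: { [X' → X .] }  — accept
  I2: { [T → . / a n], [T → . /], [T → . X], [X → . a T], [X → . n], [X → a . T] }  — shift
  I3: { [X → n .] }  — reduce
  I4: { [T → / . a n], [T → / .] }  — shift, reduce
  I5: { [X → a T .] }  — reduce
  I6: { [T → X .] }  — reduce
  I7: { [T → / a . n] }  — shift
  I8: { [T → / a n .] }  — reduce

Conflict in state I4:
  Shift-reduce conflict between [T → / .] and [T → / . a n]
So the grammar is NOT LR(0).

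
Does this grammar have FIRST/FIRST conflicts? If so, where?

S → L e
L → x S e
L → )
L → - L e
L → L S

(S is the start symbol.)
A FIRST/FIRST conflict occurs when two productions N → α and N → β for the same non-terminal have FIRST(α) ∩ FIRST(β) ≠ ∅ (with ε ∈ FIRST of a nullable right-hand side, so two nullable alternatives also conflict).

FIRST sets of the non-terminals at (or reachable through a nullable prefix from) the front of some alternative:
  FIRST(L) = { ')', '-', 'x' }

Productions for L:
  L → x S e: FIRST = { 'x' }
  L → ): FIRST = { ')' }
  L → - L e: FIRST = { '-' }
  L → L S: FIRST = { ')', '-', 'x' }
S has only one production, so no FIRST/FIRST conflict is possible there.

Conflict for L: L → x S e and L → L S
  Overlap: { 'x' }
Conflict for L: L → ) and L → L S
  Overlap: { ')' }
Conflict for L: L → - L e and L → L S
  Overlap: { '-' }

Answer: Yes. L → x S e / L → L S on { 'x' }; L → ')' / L → L S on { ')' }; L → '-' L e / L → L S on { '-' }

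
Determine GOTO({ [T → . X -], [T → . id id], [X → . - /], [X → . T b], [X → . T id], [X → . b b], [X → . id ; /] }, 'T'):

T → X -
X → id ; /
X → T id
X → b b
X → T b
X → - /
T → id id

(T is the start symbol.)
GOTO(I, 'T') = CLOSURE({ [A → αX.β] : [A → α.Xβ] ∈ I, X = 'T' })

Items with dot before 'T', with the dot advanced:
  [X → . T b] → [X → T . b]
  [X → . T id] → [X → T . id]
Closure adds nothing (no advanced item has the dot before a non-terminal).

GOTO = { [X → T . b], [X → T . id] }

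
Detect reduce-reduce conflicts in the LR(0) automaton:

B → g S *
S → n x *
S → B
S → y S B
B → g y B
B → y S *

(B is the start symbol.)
Augment with B' → B and build the canonical LR(0) collection (I0 = CLOSURE({[B' → . B]}), then GOTO on every symbol after a dot until no new states appear). It has 17 states:
  I0: { [B → . g S *], [B → . g y B], [B → . y S *], [B' → . B] }  — shift
  I1: { [B' → B .] }  — accept
  I2: { [B → . g S *], [B → . g y B], [B → . y S *], [B → g . S *], [B → g . y B], [S → . B], [S → . n x *], [S → . y S B] }  — shift
  I3: { [B → . g S *], [B → . g y B], [B → . y S *], [B → y . S *], [S → . B], [S → . n x *], [S → . y S B] }  — shift
  I4: { [S → B .] }  — reduce
  I5: { [B → y S . *] }  — shift
  I6: { [S → n . x *] }  — shift
  I7: { [B → . g S *], [B → . g y B], [B → . y S *], [B → y . S *], [S → . B], [S → . n x *], [S → . y S B], [S → y . S B] }  — shift
  I8: { [B → . g S *], [B → . g y B], [B → . y S *], [B → y S . *], [S → y S . B] }  — shift
  I9: { [B → y S * .] }  — reduce
  I10: { [S → y S B .] }  — reduce
  I11: { [S → n x . *] }  — shift
  I12: { [S → n x * .] }  — reduce
  I13: { [B → g S . *] }  — shift
  I14: { [B → . g S *], [B → . g y B], [B → . y S *], [B → g y . B], [B → y . S *], [S → . B], [S → . n x *], [S → . y S B], [S → y . S B] }  — shift
  I15: { [B → g y B .], [S → B .] }  — 2 reduces
  I16: { [B → g S * .] }  — reduce

I15 contains complete items [B → g y B .], [S → B .] — reduce-reduce conflict.

Answer: Yes — I15: [B → g y B .] vs [S → B .]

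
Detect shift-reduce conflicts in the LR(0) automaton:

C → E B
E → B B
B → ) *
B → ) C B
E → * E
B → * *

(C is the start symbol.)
Yes — I10: [B → * * .] vs [B → . ) *]; I12: [B → ) * .] vs [B → . ) *]

Augment with C' → C and build the canonical LR(0) collection (I0 = CLOSURE({[C' → . C]}), then GOTO on every symbol after a dot until no new states appear). It has 15 states:
  I0: { [B → . ) *], [B → . ) C B], [B → . * *], [C → . E B], [C' → . C], [E → . * E], [E → . B B] }  — shift
  I1: { [B → ) . *], [B → ) . C B], [B → . ) *], [B → . ) C B], [B → . * *], [C → . E B], [E → . * E], [E → . B B] }  — shift
  I2: { [B → * . *], [B → . ) *], [B → . ) C B], [B → . * *], [E → * . E], [E → . * E], [E → . B B] }  — shift
  I3: { [B → . ) *], [B → . ) C B], [B → . * *], [E → B . B] }  — shift
  I4: { [C' → C .] }  — accept
  I5: { [B → . ) *], [B → . ) C B], [B → . * *], [C → E . B] }  — shift
  I6: { [B → * . *] }  — shift
  I7: { [C → E B .] }  — reduce
  I8: { [B → * * .] }  — reduce
  I9: { [E → B B .] }  — reduce
  I10: { [B → * * .], [B → * . *], [B → . ) *], [B → . ) C B], [B → . * *], [E → * . E], [E → . * E], [E → . B B] }  — shift, reduce
  I11: { [E → * E .] }  — reduce
  I12: { [B → ) * .], [B → * . *], [B → . ) *], [B → . ) C B], [B → . * *], [E → * . E], [E → . * E], [E → . B B] }  — shift, reduce
  I13: { [B → ) C . B], [B → . ) *], [B → . ) C B], [B → . * *] }  — shift
  I14: { [B → ) C B .] }  — reduce

I10 contains reduce item [B → * * .] and shift items [B → . ) *], [B → . ) C B], [B → . * *], [B → * . *], [E → . * E] — shift-reduce conflict.
I12 contains reduce item [B → ) * .] and shift items [B → . ) *], [B → . ) C B], [B → . * *], [B → * . *], [E → . * E] — shift-reduce conflict.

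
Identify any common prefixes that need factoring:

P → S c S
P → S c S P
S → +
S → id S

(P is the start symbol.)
Left-factoring is needed when two productions for the same non-terminal
share a common prefix on the right-hand side.

Productions for P:
  P → S c S
  P → S c S P
Productions for S:
  S → +
  S → id S

Found common prefix 'S c S' in productions for P

Answer: Yes, P has productions with common prefix 'S c S'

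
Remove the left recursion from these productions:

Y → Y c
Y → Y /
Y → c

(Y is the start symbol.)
Y is directly left-recursive. The standard transformation for
  A → A α₁ | ... | A α_m | β₁ | ... | β_n
is
  A  → β₁ A' | ... | β_n A'
  A' → α₁ A' | ... | α_m A' | ε

Y → c becomes Y → c Y'
Y → Y c becomes Y' → c Y'
Y → Y / becomes Y' → / Y'
Add Y' → ε

Resulting grammar:
Y → c Y'
Y' → c Y'
Y' → / Y'
Y' → ε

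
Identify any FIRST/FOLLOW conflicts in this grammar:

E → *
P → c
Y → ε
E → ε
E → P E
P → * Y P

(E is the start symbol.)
No FIRST/FOLLOW conflicts.

Nullable non-terminals: E, Y.
FIRST sets used below: FIRST(P) = { '*', 'c' }

E: nullable alternative(s) E → ε; FOLLOW(E) = { $ }
  E → *: FIRST \ {ε} = { '*' } — disjoint from FOLLOW(E)
  E → ε: FIRST \ {ε} = { } — this is the only nullable alternative, skip
  E → P E: FIRST \ {ε} = { '*', 'c' } — disjoint from FOLLOW(E)
Y has a nullable alternative but only one production, so nothing to check.

P has no nullable alternative, so no FIRST/FOLLOW check is needed there.

No FIRST/FOLLOW conflicts found.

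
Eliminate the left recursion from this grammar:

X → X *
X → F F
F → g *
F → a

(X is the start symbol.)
X is directly left-recursive. The standard transformation for
  A → A α₁ | ... | A α_m | β₁ | ... | β_n
is
  A  → β₁ A' | ... | β_n A'
  A' → α₁ A' | ... | α_m A' | ε

X → F F becomes X → F F X'
X → X * becomes X' → * X'
Add X' → ε

Productions for other non-terminals are unchanged:
  F → g *
  F → a

Resulting grammar:
X → F F X'
X' → * X'
X' → ε
F → g *
F → a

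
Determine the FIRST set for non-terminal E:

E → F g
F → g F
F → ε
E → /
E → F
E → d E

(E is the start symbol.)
{ '/', 'd', 'g', ε }

FIRST sets of the other non-terminals involved (by the same procedure, iterated to a fixed point):
  FIRST(F) = { 'g', ε }

From E → F g:
  - F is a non-terminal: add FIRST(F) \ {ε} = { 'g' }
    F is nullable, so continue to the next symbol
  - g is a terminal: add 'g' and stop
From E → /:
  - '/' is a terminal: add '/' and stop
From E → F:
  - F is a non-terminal: add FIRST(F) \ {ε} = { 'g' }
    F is nullable and nothing follows, so the whole right-hand side can vanish: ε ∈ FIRST(E)
From E → d E:
  - d is a terminal: add 'd' and stop

Collecting: FIRST(E) = { '/', 'd', 'g', ε }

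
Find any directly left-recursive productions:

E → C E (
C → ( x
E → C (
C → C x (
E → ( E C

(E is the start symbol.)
Direct left recursion occurs when N → N α for some non-terminal N (the right-hand side begins with the left-hand side itself).

E → C E (: starts with C
C → ( x: starts with '('
E → C (: starts with C
C → C x (: LEFT RECURSIVE (starts with C)
E → ( E C: starts with '('

The grammar has direct left recursion on: C.

Answer: Yes, C is left-recursive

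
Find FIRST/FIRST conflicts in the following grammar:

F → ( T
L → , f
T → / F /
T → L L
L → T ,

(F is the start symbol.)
A FIRST/FIRST conflict occurs when two productions N → α and N → β for the same non-terminal have FIRST(α) ∩ FIRST(β) ≠ ∅ (with ε ∈ FIRST of a nullable right-hand side, so two nullable alternatives also conflict).

FIRST sets of the non-terminals at (or reachable through a nullable prefix from) the front of some alternative:
  FIRST(T) = { ',', '/' }
  FIRST(L) = { ',', '/' }

Productions for L:
  L → , f: FIRST = { ',' }
  L → T ,: FIRST = { ',', '/' }
Productions for T:
  T → / F /: FIRST = { '/' }
  T → L L: FIRST = { ',', '/' }
F has only one production, so no FIRST/FIRST conflict is possible there.

Conflict for L: L → , f and L → T ,
  Overlap: { ',' }
Conflict for T: T → / F / and T → L L
  Overlap: { '/' }

Answer: Yes. L → ',' f / L → T ',' on { ',' }; T → '/' F '/' / T → L L on { '/' }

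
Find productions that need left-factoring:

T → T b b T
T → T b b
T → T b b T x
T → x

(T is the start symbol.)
Yes, T has productions with common prefix 'T b b'

Left-factoring is needed when two productions for the same non-terminal
share a common prefix on the right-hand side.

Productions for T:
  T → T b b T
  T → T b b
  T → T b b T x
  T → x

Found common prefix 'T b b' in productions for T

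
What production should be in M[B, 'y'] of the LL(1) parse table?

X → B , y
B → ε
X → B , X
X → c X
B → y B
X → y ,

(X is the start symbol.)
B → y B

To find M[B, 'y'], we find productions for B where 'y' is in the predict set (PREDICT(N → α) = (FIRST(α) \ {ε}) ∪ (FOLLOW(N) if α ⇒* ε)).

Relevant sets:
  FOLLOW(B) = { ',' }

B → ε: PREDICT = { ',' }
B → y B: PREDICT = { 'y' }
  'y' is in predict set, so this production goes in M[B, 'y']

M[B, 'y'] = B → y B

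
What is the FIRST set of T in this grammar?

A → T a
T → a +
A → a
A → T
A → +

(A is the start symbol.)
From T → a +:
  - a is a terminal: add 'a' and stop

Collecting: FIRST(T) = { 'a' }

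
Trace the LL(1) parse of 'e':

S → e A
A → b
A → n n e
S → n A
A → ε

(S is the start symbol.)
Stack is shown with the top on the left.

Stack  Input  Action
--------------------
S $    e $    output S → e A
e A $  e $    match 'e'
A $    $      output A → ε
$      $      accept

The string is accepted.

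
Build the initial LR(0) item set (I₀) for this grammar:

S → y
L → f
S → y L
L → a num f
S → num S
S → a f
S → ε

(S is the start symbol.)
{ [S → . a f], [S → . num S], [S → . y L], [S → . y], [S → .], [S' → . S] }

First, augment the grammar with S' → S
I₀ = CLOSURE({ [S' → . S] }):
  [S' → . S] has the dot before S: add [S → . y], [S → . y L], [S → . num S], [S → . a f], [S → .]
No further items can be added.

I₀ = { [S → . a f], [S → . num S], [S → . y L], [S → . y], [S → .], [S' → . S] }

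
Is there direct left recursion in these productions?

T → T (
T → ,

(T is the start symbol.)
Direct left recursion occurs when N → N α for some non-terminal N (the right-hand side begins with the left-hand side itself).

T → T (: LEFT RECURSIVE (starts with T)
T → ,: starts with ','

The grammar has direct left recursion on: T.

Answer: Yes, T is left-recursive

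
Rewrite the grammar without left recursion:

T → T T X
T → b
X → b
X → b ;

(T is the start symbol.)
T → b T'
T' → T X T'
T' → ε
X → b
X → b ;

T is directly left-recursive. The standard transformation for
  A → A α₁ | ... | A α_m | β₁ | ... | β_n
is
  A  → β₁ A' | ... | β_n A'
  A' → α₁ A' | ... | α_m A' | ε

T → b becomes T → b T'
T → T T X becomes T' → T X T'
Add T' → ε

Productions for other non-terminals are unchanged:
  X → b
  X → b ;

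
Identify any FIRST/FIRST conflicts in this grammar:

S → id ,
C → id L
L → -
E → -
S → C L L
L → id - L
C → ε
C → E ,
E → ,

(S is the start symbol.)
Yes. S → id ',' / S → C L L on { 'id' }

A FIRST/FIRST conflict occurs when two productions N → α and N → β for the same non-terminal have FIRST(α) ∩ FIRST(β) ≠ ∅ (with ε ∈ FIRST of a nullable right-hand side, so two nullable alternatives also conflict).

FIRST sets of the non-terminals at (or reachable through a nullable prefix from) the front of some alternative:
  FIRST(C) = { ',', '-', 'id', ε }
  FIRST(L) = { '-', 'id' }
  FIRST(E) = { ',', '-' }

Productions for S:
  S → id ,: FIRST = { 'id' }
  S → C L L: FIRST = { ',', '-', 'id' }
Productions for C:
  C → id L: FIRST = { 'id' }
  C → ε: FIRST = { ε }
  C → E ,: FIRST = { ',', '-' }
Productions for L:
  L → -: FIRST = { '-' }
  L → id - L: FIRST = { 'id' }
Productions for E:
  E → -: FIRST = { '-' }
  E → ,: FIRST = { ',' }

Conflict for S: S → id , and S → C L L
  Overlap: { 'id' }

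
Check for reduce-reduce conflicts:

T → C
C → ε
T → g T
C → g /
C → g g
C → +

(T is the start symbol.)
Yes — I7: [C → .] vs [C → g g .]

A reduce-reduce conflict occurs when an LR(0) state has two complete items [A → α .] and [B → β .] — both call for a reduction, and with no lookahead the parser cannot choose between them.

Augment with T' → T and build the canonical LR(0) collection (I0 = CLOSURE({[T' → . T]}), then GOTO on every symbol after a dot until no new states appear). It has 8 states:
  I0: { [C → . +], [C → . g /], [C → . g g], [C → .], [T → . C], [T → . g T], [T' → . T] }  — shift, reduce
  I1: { [C → + .] }  — reduce
  I2: { [T → C .] }  — reduce
  I3: { [T' → T .] }  — accept
  I4: { [C → . +], [C → . g /], [C → . g g], [C → .], [C → g . /], [C → g . g], [T → . C], [T → . g T], [T → g . T] }  — shift, reduce
  I5: { [C → g / .] }  — reduce
  I6: { [T → g T .] }  — reduce
  I7: { [C → . +], [C → . g /], [C → . g g], [C → .], [C → g . /], [C → g . g], [C → g g .], [T → . C], [T → . g T], [T → g . T] }  — shift, 2 reduces

I7 contains complete items [C → .], [C → g g .] — reduce-reduce conflict.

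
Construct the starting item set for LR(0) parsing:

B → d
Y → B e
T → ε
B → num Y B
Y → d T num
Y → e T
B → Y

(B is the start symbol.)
{ [B → . Y], [B → . d], [B → . num Y B], [B' → . B], [Y → . B e], [Y → . d T num], [Y → . e T] }

First, augment the grammar with B' → B
I₀ = CLOSURE({ [B' → . B] }):
  [B' → . B] has the dot before B: add [B → . d], [B → . num Y B], [B → . Y]
  [B → . Y] has the dot before Y: add [Y → . B e], [Y → . d T num], [Y → . e T]
No further items can be added.

I₀ = { [B → . Y], [B → . d], [B → . num Y B], [B' → . B], [Y → . B e], [Y → . d T num], [Y → . e T] }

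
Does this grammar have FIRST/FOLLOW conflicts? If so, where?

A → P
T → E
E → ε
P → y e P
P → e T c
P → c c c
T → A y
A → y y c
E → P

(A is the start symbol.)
Yes. T → A y with FOLLOW(T) on { 'c' }; E → P with FOLLOW(E) on { 'c' }

A FIRST/FOLLOW conflict occurs when a non-terminal N has a nullable alternative N → β (β ⇒* ε) and another alternative N → α with FIRST(α) ∩ FOLLOW(N) ≠ ∅: on such a lookahead the parser cannot decide between expanding α and letting N vanish via β.

Nullable non-terminals: E, T.
FIRST sets used below: FIRST(P) = { 'c', 'e', 'y' }, FIRST(E) = { 'c', 'e', 'y', ε }, FIRST(A) = { 'c', 'e', 'y' }

E: nullable alternative(s) E → ε; FOLLOW(E) = { 'c' }
  E → ε: FIRST \ {ε} = { } — this is the only nullable alternative, skip
  E → P: FIRST \ {ε} = { 'c', 'e', 'y' } — overlaps FOLLOW(E) on { 'c' }: CONFLICT

T: nullable alternative(s) T → E; FOLLOW(T) = { 'c' }
  T → E: FIRST \ {ε} = { 'c', 'e', 'y' } — this is the only nullable alternative, skip
  T → A y: FIRST \ {ε} = { 'c', 'e', 'y' } — overlaps FOLLOW(T) on { 'c' }: CONFLICT

A, P have no nullable alternative, so no FIRST/FOLLOW check is needed there.

So the grammar has 2 FIRST/FOLLOW conflicts (marked CONFLICT above).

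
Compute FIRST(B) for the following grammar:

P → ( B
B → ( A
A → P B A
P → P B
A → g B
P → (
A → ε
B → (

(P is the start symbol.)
{ '(' }

To compute FIRST(B), examine every production with B on the left-hand side, reading each right-hand side left to right until a non-nullable symbol is reached.

From B → ( A:
  - '(' is a terminal: add '(' and stop
From B → (:
  - '(' is a terminal: add '(' and stop

Collecting: FIRST(B) = { '(' }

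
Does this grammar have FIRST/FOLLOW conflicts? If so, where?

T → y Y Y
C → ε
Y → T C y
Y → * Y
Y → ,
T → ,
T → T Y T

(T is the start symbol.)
Nullable non-terminals: C.
C has a nullable alternative but only one production, so nothing to check.

T, Y have no nullable alternative, so no FIRST/FOLLOW check is needed there.

No FIRST/FOLLOW conflicts found.

Answer: No FIRST/FOLLOW conflicts.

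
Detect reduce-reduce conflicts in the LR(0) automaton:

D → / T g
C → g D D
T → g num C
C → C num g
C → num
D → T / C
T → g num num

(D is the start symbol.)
A reduce-reduce conflict occurs when an LR(0) state has two complete items [A → α .] and [B → β .] — both call for a reduction, and with no lookahead the parser cannot choose between them.

Augment with D' → D and build the canonical LR(0) collection (I0 = CLOSURE({[D' → . D]}), then GOTO on every symbol after a dot until no new states appear). It has 18 states:
  I0: { [D → . / T g], [D → . T / C], [D' → . D], [T → . g num C], [T → . g num num] }  — shift
  I1: { [D → / . T g], [T → . g num C], [T → . g num num] }  — shift
  I2: { [D' → D .] }  — accept
  I3: { [D → T . / C] }  — shift
  I4: { [T → g . num C], [T → g . num num] }  — shift
  I5: { [C → . C num g], [C → . g D D], [C → . num], [T → g num . C], [T → g num . num] }  — shift
  I6: { [C → C . num g], [T → g num C .] }  — shift, reduce
  I7: { [C → g . D D], [D → . / T g], [D → . T / C], [T → . g num C], [T → . g num num] }  — shift
  I8: { [C → num .], [T → g num num .] }  — 2 reduces
  I9: { [C → g D . D], [D → . / T g], [D → . T / C], [T → . g num C], [T → . g num num] }  — shift
  I10: { [C → g D D .] }  — reduce
  I11: { [C → C num . g] }  — shift
  I12: { [C → C num g .] }  — reduce
  I13: { [C → . C num g], [C → . g D D], [C → . num], [D → T / . C] }  — shift
  I14: { [C → C . num g], [D → T / C .] }  — shift, reduce
  I15: { [C → num .] }  — reduce
  I16: { [D → / T . g] }  — shift
  I17: { [D → / T g .] }  — reduce

I8 contains complete items [C → num .], [T → g num num .] — reduce-reduce conflict.

Answer: Yes — I8: [C → num .] vs [T → g num num .]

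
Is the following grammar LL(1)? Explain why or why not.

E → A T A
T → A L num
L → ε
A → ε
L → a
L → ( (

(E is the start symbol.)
A grammar is LL(1) if for each non-terminal N with multiple productions, the predict sets of those productions are pairwise disjoint, where PREDICT(N → α) = (FIRST(α) \ {ε}) ∪ (FOLLOW(N) if α ⇒* ε).

Relevant sets:
  FOLLOW(L) = { 'num' }

For L:
  PREDICT(L → ε) = { 'num' }
  PREDICT(L → a) = { 'a' }
  PREDICT(L → '(' '(') = { '(' }
E, T, A have a single production, so nothing to check there.

All predict sets are disjoint. The grammar IS LL(1).

Answer: Yes, the grammar is LL(1).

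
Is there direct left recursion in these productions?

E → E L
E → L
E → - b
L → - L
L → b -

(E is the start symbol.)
Yes, E is left-recursive

E → E L: LEFT RECURSIVE (starts with E)
E → L: starts with L
E → - b: starts with '-'
L → - L: starts with '-'
L → b -: starts with b

The grammar has direct left recursion on: E.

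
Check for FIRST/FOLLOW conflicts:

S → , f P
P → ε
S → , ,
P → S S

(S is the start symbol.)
A FIRST/FOLLOW conflict occurs when a non-terminal N has a nullable alternative N → β (β ⇒* ε) and another alternative N → α with FIRST(α) ∩ FOLLOW(N) ≠ ∅: on such a lookahead the parser cannot decide between expanding α and letting N vanish via β.

Nullable non-terminals: P.
FIRST sets used below: FIRST(S) = { ',' }

P: nullable alternative(s) P → ε; FOLLOW(P) = { $, ',' }
  P → ε: FIRST \ {ε} = { } — this is the only nullable alternative, skip
  P → S S: FIRST \ {ε} = { ',' } — overlaps FOLLOW(P) on { ',' }: CONFLICT

S has no nullable alternative, so no FIRST/FOLLOW check is needed there.

So the grammar has 1 FIRST/FOLLOW conflict (marked CONFLICT above).

Answer: Yes. P → S S with FOLLOW(P) on { ',' }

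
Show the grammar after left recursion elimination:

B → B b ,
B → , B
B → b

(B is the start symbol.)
B → , B B'
B → b B'
B' → b , B'
B' → ε

B is directly left-recursive. The standard transformation for
  A → A α₁ | ... | A α_m | β₁ | ... | β_n
is
  A  → β₁ A' | ... | β_n A'
  A' → α₁ A' | ... | α_m A' | ε

B → , B becomes B → , B B'
B → b becomes B → b B'
B → B b , becomes B' → b , B'
Add B' → ε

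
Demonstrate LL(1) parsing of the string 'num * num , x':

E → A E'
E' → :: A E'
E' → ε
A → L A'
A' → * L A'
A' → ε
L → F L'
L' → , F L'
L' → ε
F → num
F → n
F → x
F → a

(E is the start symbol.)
LL(1) parsing maintains a stack (initially the start symbol over $) and the input. At each step: if the stack top is a terminal, match it against the current input token; if it is a non-terminal N, replace it with the RHS of M[N, lookahead] (the unique production whose predict set contains the lookahead).

Stack is shown with the top on the left.

Stack           Input            Action
---------------------------------------
E $             num * num , x $  output E → A E'
A E' $          num * num , x $  output A → L A'
L A' E' $       num * num , x $  output L → F L'
F L' A' E' $    num * num , x $  output F → num
num L' A' E' $  num * num , x $  match 'num'
L' A' E' $      * num , x $      output L' → ε
A' E' $         * num , x $      output A' → * L A'
* L A' E' $     * num , x $      match '*'
L A' E' $       num , x $        output L → F L'
F L' A' E' $    num , x $        output F → num
num L' A' E' $  num , x $        match 'num'
L' A' E' $      , x $            output L' → , F L'
, F L' A' E' $  , x $            match ','
F L' A' E' $    x $              output F → x
x L' A' E' $    x $              match 'x'
L' A' E' $      $                output L' → ε
A' E' $         $                output A' → ε
E' $            $                output E' → ε
$               $                accept

The string is accepted.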